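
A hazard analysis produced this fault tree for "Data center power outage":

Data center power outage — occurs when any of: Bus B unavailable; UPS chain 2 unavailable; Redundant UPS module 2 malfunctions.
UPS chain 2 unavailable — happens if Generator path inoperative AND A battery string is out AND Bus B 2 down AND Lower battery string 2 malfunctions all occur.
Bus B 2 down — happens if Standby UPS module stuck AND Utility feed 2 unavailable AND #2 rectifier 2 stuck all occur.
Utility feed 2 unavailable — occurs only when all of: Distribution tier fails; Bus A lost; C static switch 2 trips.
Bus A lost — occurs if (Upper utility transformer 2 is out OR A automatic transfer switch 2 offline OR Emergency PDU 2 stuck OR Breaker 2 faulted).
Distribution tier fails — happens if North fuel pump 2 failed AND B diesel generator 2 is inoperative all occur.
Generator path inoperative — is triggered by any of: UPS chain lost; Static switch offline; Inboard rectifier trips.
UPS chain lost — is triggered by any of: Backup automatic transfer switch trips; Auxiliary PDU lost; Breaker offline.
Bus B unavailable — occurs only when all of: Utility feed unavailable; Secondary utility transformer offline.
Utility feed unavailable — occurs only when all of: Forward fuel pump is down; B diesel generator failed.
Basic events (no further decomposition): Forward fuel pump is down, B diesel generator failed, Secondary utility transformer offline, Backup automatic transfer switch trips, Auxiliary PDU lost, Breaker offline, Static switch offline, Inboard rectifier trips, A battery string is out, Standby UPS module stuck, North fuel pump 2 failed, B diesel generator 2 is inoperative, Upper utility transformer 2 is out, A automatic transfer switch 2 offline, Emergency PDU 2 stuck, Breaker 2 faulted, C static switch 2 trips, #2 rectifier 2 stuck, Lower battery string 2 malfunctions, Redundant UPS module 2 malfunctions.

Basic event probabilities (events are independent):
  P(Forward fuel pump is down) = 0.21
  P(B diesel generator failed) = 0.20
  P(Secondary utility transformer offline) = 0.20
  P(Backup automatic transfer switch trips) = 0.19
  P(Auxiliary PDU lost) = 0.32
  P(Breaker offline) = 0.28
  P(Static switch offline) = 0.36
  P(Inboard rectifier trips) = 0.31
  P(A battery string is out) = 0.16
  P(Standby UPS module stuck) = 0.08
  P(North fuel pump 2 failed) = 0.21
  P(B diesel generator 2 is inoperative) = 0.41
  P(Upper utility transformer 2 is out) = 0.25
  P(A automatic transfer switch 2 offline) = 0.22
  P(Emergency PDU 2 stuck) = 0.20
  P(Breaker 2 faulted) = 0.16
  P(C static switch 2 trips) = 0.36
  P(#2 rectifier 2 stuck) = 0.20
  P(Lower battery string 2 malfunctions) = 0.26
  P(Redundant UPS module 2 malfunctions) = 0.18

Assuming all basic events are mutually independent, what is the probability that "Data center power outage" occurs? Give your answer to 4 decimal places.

0.1869

P(Utility feed unavailable) [AND] = 0.21 × 0.20 = 0.042000
P(Bus B unavailable) [AND] = 0.042000 × 0.20 = 0.008400
P(UPS chain lost) [OR] = 1 − (1−0.19) × (1−0.32) × (1−0.28) = 0.603424
P(Generator path inoperative) [OR] = 1 − (1−0.603424) × (1−0.36) × (1−0.31) = 0.824872
P(Distribution tier fails) [AND] = 0.21 × 0.41 = 0.086100
P(Bus A lost) [OR] = 1 − (1−0.25) × (1−0.22) × (1−0.20) × (1−0.16) = 0.606880
P(Utility feed 2 unavailable) [AND] = 0.086100 × 0.606880 × 0.36 = 0.018811
P(Bus B 2 down) [AND] = 0.08 × 0.018811 × 0.20 = 0.000301
P(UPS chain 2 unavailable) [AND] = 0.824872 × 0.16 × 0.000301 × 0.26 = 0.000010
P(Data center power outage) [OR] = 1 − (1−0.008400) × (1−0.000010) × (1−0.18) = 0.186896
Rounded to 4 decimal places: P(Data center power outage) ≈ 0.1869.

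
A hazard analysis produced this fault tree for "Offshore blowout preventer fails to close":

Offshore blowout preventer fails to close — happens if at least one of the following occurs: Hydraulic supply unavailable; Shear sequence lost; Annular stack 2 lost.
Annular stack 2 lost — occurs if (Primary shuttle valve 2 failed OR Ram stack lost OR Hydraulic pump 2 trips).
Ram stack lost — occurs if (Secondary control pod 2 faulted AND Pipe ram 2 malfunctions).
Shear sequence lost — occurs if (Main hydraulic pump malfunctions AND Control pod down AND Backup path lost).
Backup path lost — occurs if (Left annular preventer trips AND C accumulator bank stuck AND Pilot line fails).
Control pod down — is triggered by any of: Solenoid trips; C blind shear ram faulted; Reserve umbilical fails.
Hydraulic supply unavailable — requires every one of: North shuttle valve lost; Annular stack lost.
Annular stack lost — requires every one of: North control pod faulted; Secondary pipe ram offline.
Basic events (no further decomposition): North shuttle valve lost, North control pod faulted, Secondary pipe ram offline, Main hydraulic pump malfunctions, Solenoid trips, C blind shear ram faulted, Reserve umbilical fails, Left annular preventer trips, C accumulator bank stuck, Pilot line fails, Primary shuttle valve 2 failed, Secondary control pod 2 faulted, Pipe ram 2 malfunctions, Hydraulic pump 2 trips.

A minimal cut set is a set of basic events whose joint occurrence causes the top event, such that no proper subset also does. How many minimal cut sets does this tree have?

7

Annular stack lost [AND]: one cut set from each child combined → 1 × 1 = 1 cut set(s).
Hydraulic supply unavailable [AND]: one cut set from each child combined → 1 × 1 = 1 cut set(s).
Control pod down [OR]: union of children's cut sets → 3 cut set(s).
Backup path lost [AND]: one cut set from each child combined → 1 × 1 × 1 = 1 cut set(s).
Shear sequence lost [AND]: one cut set from each child combined → 1 × 3 × 1 = 3 cut set(s).
Ram stack lost [AND]: one cut set from each child combined → 1 × 1 = 1 cut set(s).
Annular stack 2 lost [OR]: union of children's cut sets → 3 cut set(s).
Offshore blowout preventer fails to close [OR]: union of children's cut sets → 7 cut set(s).
Minimal cut sets: {North control pod faulted, North shuttle valve lost, Secondary pipe ram offline}; {C accumulator bank stuck, Left annular preventer trips, Main hydraulic pump malfunctions, Pilot line fails, Solenoid trips}; {C accumulator bank stuck, C blind shear ram faulted, Left annular preventer trips, Main hydraulic pump malfunctions, Pilot line fails}; {C accumulator bank stuck, Left annular preventer trips, Main hydraulic pump malfunctions, Pilot line fails, Reserve umbilical fails}; {Primary shuttle valve 2 failed}; {Pipe ram 2 malfunctions, Secondary control pod 2 faulted}; {Hydraulic pump 2 trips}.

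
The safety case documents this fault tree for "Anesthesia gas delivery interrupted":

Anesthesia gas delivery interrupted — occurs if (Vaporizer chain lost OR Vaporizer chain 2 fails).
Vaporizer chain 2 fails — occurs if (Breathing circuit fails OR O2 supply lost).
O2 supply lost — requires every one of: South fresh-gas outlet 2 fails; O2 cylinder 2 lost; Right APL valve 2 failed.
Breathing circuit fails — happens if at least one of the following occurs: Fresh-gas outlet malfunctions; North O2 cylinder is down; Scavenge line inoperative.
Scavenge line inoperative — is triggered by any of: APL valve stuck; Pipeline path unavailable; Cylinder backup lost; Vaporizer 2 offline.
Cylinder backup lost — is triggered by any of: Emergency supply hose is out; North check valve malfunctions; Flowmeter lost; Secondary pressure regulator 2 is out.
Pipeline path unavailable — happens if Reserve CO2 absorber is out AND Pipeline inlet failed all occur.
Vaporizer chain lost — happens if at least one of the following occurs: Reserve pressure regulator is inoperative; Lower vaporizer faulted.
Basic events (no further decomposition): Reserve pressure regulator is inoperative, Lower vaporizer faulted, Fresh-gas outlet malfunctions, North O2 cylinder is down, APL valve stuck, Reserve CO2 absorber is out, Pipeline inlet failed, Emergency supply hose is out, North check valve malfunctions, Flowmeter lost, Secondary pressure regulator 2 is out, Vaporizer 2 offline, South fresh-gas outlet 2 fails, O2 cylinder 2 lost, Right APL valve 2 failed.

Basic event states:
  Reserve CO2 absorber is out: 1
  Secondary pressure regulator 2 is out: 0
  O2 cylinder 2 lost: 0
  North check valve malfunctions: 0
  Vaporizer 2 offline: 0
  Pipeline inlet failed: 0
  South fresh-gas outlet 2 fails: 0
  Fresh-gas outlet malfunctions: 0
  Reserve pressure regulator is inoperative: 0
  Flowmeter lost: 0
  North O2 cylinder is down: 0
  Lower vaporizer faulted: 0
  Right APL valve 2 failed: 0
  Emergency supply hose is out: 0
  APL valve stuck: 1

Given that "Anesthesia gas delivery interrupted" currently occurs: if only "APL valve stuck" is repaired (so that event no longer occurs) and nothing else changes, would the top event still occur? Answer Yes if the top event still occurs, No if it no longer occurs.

No

Counterfactual: set "APL valve stuck" to not occurred.
Vaporizer chain lost [OR]: Reserve pressure regulator is inoperative=not, Lower vaporizer faulted=not → no input occurs → does not occur.
Pipeline path unavailable [AND]: Reserve CO2 absorber is out=occurs, Pipeline inlet failed=not → not all inputs occur → does not occur.
Cylinder backup lost [OR]: Emergency supply hose is out=not, North check valve malfunctions=not, Flowmeter lost=not, Secondary pressure regulator 2 is out=not → no input occurs → does not occur.
Scavenge line inoperative [OR]: APL valve stuck=not, Pipeline path unavailable=not, Cylinder backup lost=not, Vaporizer 2 offline=not → no input occurs → does not occur.
Breathing circuit fails [OR]: Fresh-gas outlet malfunctions=not, North O2 cylinder is down=not, Scavenge line inoperative=not → no input occurs → does not occur.
O2 supply lost [AND]: South fresh-gas outlet 2 fails=not, O2 cylinder 2 lost=not, Right APL valve 2 failed=not → not all inputs occur → does not occur.
Vaporizer chain 2 fails [OR]: Breathing circuit fails=not, O2 supply lost=not → no input occurs → does not occur.
Anesthesia gas delivery interrupted [OR]: Vaporizer chain lost=not, Vaporizer chain 2 fails=not → no input occurs → does not occur.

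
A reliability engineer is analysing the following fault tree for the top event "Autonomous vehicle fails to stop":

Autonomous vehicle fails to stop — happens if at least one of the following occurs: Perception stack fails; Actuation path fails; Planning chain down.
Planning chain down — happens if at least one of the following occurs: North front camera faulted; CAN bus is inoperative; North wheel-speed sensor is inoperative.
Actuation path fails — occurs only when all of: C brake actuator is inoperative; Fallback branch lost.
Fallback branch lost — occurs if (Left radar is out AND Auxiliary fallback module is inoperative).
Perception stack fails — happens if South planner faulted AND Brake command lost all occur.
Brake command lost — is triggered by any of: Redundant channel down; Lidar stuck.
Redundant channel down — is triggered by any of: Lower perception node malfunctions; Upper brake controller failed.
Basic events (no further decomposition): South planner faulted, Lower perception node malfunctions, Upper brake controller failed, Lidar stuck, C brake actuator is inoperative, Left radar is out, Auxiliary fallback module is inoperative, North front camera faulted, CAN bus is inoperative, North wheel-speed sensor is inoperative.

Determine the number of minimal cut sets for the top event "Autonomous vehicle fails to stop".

7

Redundant channel down [OR]: union of children's cut sets → 2 cut set(s).
Brake command lost [OR]: union of children's cut sets → 3 cut set(s).
Perception stack fails [AND]: one cut set from each child combined → 1 × 3 = 3 cut set(s).
Fallback branch lost [AND]: one cut set from each child combined → 1 × 1 = 1 cut set(s).
Actuation path fails [AND]: one cut set from each child combined → 1 × 1 = 1 cut set(s).
Planning chain down [OR]: union of children's cut sets → 3 cut set(s).
Autonomous vehicle fails to stop [OR]: union of children's cut sets → 7 cut set(s).
Minimal cut sets: {Lower perception node malfunctions, South planner faulted}; {South planner faulted, Upper brake controller failed}; {Lidar stuck, South planner faulted}; {Auxiliary fallback module is inoperative, C brake actuator is inoperative, Left radar is out}; {North front camera faulted}; {CAN bus is inoperative}; {North wheel-speed sensor is inoperative}.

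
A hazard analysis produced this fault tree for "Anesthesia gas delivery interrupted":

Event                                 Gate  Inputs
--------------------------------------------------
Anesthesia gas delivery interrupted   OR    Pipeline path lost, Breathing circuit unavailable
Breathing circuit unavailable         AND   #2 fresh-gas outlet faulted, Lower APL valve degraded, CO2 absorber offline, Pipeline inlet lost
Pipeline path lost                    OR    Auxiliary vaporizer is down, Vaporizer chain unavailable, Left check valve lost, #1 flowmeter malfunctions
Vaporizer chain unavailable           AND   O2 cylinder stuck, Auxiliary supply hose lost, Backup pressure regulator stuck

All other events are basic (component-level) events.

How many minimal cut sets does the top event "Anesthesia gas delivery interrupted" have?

5

Vaporizer chain unavailable [AND]: one cut set from each child combined → 1 × 1 × 1 = 1 cut set(s).
Pipeline path lost [OR]: union of children's cut sets → 4 cut set(s).
Breathing circuit unavailable [AND]: one cut set from each child combined → 1 × 1 × 1 × 1 = 1 cut set(s).
Anesthesia gas delivery interrupted [OR]: union of children's cut sets → 5 cut set(s).
Minimal cut sets: {Auxiliary vaporizer is down}; {Auxiliary supply hose lost, Backup pressure regulator stuck, O2 cylinder stuck}; {Left check valve lost}; {#1 flowmeter malfunctions}; {#2 fresh-gas outlet faulted, CO2 absorber offline, Lower APL valve degraded, Pipeline inlet lost}.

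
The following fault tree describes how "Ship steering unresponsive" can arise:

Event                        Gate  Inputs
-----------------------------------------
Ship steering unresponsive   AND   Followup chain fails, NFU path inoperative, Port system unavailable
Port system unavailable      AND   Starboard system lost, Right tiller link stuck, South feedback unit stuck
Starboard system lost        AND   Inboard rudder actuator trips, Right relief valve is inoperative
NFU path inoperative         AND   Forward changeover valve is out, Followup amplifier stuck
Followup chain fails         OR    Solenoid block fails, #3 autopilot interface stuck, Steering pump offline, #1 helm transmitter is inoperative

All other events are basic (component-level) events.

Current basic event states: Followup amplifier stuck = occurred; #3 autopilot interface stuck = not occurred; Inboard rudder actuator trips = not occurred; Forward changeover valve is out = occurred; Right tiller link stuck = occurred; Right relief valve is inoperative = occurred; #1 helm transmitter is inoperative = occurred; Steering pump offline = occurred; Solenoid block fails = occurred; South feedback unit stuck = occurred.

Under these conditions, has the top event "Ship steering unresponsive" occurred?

Followup chain fails [OR]: Solenoid block fails=occurs, #3 autopilot interface stuck=not, Steering pump offline=occurs, #1 helm transmitter is inoperative=occurs → at least one input occurs → occurs.
NFU path inoperative [AND]: Forward changeover valve is out=occurs, Followup amplifier stuck=occurs → all inputs occur → occurs.
Starboard system lost [AND]: Inboard rudder actuator trips=not, Right relief valve is inoperative=occurs → not all inputs occur → does not occur.
Port system unavailable [AND]: Starboard system lost=not, Right tiller link stuck=occurs, South feedback unit stuck=occurs → not all inputs occur → does not occur.
Ship steering unresponsive [AND]: Followup chain fails=occurs, NFU path inoperative=occurs, Port system unavailable=not → not all inputs occur → does not occur.

No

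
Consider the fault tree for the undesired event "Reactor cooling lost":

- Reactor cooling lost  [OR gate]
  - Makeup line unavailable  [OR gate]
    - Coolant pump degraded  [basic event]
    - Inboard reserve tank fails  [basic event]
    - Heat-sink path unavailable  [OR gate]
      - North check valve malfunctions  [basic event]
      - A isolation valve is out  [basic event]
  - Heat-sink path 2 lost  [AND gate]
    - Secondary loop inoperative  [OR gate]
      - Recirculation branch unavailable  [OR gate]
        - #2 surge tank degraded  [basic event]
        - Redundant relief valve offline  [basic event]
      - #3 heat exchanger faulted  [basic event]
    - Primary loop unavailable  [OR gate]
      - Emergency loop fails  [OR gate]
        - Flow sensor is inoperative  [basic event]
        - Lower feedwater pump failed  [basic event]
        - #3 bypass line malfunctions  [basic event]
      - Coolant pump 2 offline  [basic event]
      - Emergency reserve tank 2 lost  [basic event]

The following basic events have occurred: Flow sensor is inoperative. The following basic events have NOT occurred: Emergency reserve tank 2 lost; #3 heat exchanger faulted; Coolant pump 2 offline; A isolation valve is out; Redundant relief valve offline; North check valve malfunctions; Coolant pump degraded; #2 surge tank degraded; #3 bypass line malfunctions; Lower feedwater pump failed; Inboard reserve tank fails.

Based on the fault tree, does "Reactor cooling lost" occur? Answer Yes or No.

No

Heat-sink path unavailable [OR]: North check valve malfunctions=not, A isolation valve is out=not → no input occurs → does not occur.
Makeup line unavailable [OR]: Coolant pump degraded=not, Inboard reserve tank fails=not, Heat-sink path unavailable=not → no input occurs → does not occur.
Recirculation branch unavailable [OR]: #2 surge tank degraded=not, Redundant relief valve offline=not → no input occurs → does not occur.
Secondary loop inoperative [OR]: Recirculation branch unavailable=not, #3 heat exchanger faulted=not → no input occurs → does not occur.
Emergency loop fails [OR]: Flow sensor is inoperative=occurs, Lower feedwater pump failed=not, #3 bypass line malfunctions=not → at least one input occurs → occurs.
Primary loop unavailable [OR]: Emergency loop fails=occurs, Coolant pump 2 offline=not, Emergency reserve tank 2 lost=not → at least one input occurs → occurs.
Heat-sink path 2 lost [AND]: Secondary loop inoperative=not, Primary loop unavailable=occurs → not all inputs occur → does not occur.
Reactor cooling lost [OR]: Makeup line unavailable=not, Heat-sink path 2 lost=not → no input occurs → does not occur.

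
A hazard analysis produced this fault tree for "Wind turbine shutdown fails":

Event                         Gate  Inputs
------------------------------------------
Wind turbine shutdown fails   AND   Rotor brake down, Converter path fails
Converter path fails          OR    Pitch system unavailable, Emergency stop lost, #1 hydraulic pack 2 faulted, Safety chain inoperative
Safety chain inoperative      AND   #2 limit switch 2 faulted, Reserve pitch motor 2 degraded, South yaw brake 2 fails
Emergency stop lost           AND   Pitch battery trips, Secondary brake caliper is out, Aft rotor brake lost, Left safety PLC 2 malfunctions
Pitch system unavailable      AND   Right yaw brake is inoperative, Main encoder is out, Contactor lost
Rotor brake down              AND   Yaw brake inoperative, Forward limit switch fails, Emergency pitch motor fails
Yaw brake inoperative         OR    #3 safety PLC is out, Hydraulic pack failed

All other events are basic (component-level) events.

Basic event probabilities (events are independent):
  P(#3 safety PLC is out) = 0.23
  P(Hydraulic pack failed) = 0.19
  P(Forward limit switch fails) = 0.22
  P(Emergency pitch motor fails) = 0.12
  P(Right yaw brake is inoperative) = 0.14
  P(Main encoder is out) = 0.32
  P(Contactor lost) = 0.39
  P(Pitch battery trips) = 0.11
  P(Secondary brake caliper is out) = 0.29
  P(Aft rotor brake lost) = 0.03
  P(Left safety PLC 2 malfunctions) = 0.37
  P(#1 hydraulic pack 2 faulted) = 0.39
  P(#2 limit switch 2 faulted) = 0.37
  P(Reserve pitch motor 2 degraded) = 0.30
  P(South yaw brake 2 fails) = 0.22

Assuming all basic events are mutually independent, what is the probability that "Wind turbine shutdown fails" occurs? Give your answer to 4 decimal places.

P(Yaw brake inoperative) [OR] = 1 − (1−0.23) × (1−0.19) = 0.376300
P(Rotor brake down) [AND] = 0.376300 × 0.22 × 0.12 = 0.009934
P(Pitch system unavailable) [AND] = 0.14 × 0.32 × 0.39 = 0.017472
P(Emergency stop lost) [AND] = 0.11 × 0.29 × 0.03 × 0.37 = 0.000354
P(Safety chain inoperative) [AND] = 0.37 × 0.30 × 0.22 = 0.024420
P(Converter path fails) [OR] = 1 − (1−0.017472) × (1−0.000354) × (1−0.39) × (1−0.024420) = 0.415501
P(Wind turbine shutdown fails) [AND] = 0.009934 × 0.415501 = 0.004128
Rounded to 4 decimal places: P(Wind turbine shutdown fails) ≈ 0.0041.

0.0041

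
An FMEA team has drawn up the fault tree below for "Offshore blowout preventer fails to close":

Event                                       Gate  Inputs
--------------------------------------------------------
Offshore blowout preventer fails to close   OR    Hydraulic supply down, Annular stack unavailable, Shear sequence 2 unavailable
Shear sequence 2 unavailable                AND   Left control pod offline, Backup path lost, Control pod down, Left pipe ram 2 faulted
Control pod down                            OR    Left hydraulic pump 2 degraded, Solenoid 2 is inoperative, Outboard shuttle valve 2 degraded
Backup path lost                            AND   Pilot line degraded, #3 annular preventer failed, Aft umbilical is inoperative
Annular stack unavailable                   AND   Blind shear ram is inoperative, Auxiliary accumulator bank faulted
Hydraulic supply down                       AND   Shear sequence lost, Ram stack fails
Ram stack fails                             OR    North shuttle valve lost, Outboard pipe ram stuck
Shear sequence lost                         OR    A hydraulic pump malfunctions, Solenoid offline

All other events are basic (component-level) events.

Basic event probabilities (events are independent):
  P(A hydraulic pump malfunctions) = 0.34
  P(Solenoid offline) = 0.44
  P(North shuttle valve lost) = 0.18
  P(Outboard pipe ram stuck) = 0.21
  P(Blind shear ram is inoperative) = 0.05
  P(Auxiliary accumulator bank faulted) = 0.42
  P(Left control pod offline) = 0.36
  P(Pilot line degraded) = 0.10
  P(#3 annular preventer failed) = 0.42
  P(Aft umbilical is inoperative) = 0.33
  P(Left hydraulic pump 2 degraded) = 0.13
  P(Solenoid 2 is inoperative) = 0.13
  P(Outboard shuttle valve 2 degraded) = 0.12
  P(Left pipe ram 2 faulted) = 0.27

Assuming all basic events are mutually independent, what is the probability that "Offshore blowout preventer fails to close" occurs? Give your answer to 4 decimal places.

P(Shear sequence lost) [OR] = 1 − (1−0.34) × (1−0.44) = 0.630400
P(Ram stack fails) [OR] = 1 − (1−0.18) × (1−0.21) = 0.352200
P(Hydraulic supply down) [AND] = 0.630400 × 0.352200 = 0.222027
P(Annular stack unavailable) [AND] = 0.05 × 0.42 = 0.021000
P(Backup path lost) [AND] = 0.10 × 0.42 × 0.33 = 0.013860
P(Control pod down) [OR] = 1 − (1−0.13) × (1−0.13) × (1−0.12) = 0.333928
P(Shear sequence 2 unavailable) [AND] = 0.36 × 0.013860 × 0.333928 × 0.27 = 0.000450
P(Offshore blowout preventer fails to close) [OR] = 1 − (1−0.222027) × (1−0.021000) × (1−0.000450) = 0.238707
Rounded to 4 decimal places: P(Offshore blowout preventer fails to close) ≈ 0.2387.

0.2387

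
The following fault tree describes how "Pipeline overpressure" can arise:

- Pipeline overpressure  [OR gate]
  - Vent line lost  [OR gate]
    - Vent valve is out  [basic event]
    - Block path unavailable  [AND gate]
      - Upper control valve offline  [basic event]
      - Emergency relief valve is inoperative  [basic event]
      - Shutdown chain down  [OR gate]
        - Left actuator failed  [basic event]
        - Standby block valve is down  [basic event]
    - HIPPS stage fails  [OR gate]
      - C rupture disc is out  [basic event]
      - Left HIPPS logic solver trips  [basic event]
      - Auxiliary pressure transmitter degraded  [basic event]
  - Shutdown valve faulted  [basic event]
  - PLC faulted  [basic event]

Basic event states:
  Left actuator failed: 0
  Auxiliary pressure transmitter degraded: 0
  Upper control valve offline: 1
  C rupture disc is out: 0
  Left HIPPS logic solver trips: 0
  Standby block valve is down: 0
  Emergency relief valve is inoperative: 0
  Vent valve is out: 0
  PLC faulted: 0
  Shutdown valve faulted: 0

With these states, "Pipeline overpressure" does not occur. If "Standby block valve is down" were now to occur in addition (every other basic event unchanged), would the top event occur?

No

Counterfactual: set "Standby block valve is down" to occurred.
Shutdown chain down [OR]: Left actuator failed=not, Standby block valve is down=occurs → at least one input occurs → occurs.
Block path unavailable [AND]: Upper control valve offline=occurs, Emergency relief valve is inoperative=not, Shutdown chain down=occurs → not all inputs occur → does not occur.
HIPPS stage fails [OR]: C rupture disc is out=not, Left HIPPS logic solver trips=not, Auxiliary pressure transmitter degraded=not → no input occurs → does not occur.
Vent line lost [OR]: Vent valve is out=not, Block path unavailable=not, HIPPS stage fails=not → no input occurs → does not occur.
Pipeline overpressure [OR]: Vent line lost=not, Shutdown valve faulted=not, PLC faulted=not → no input occurs → does not occur.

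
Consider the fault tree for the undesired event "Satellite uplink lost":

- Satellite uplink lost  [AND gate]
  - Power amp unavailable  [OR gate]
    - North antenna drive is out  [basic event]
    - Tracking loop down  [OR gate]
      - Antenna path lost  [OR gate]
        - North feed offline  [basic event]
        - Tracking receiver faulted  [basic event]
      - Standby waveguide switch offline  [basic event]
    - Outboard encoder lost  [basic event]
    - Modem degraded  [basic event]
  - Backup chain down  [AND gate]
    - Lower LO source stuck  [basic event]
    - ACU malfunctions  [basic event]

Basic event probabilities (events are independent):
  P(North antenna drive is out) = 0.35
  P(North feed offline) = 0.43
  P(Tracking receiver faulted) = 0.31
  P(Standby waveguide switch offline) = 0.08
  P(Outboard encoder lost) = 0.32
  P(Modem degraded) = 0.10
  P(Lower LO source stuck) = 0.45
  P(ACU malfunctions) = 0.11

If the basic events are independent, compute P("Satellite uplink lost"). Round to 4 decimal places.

0.0424

P(Antenna path lost) [OR] = 1 − (1−0.43) × (1−0.31) = 0.606700
P(Tracking loop down) [OR] = 1 − (1−0.606700) × (1−0.08) = 0.638164
P(Power amp unavailable) [OR] = 1 − (1−0.35) × (1−0.638164) × (1−0.32) × (1−0.10) = 0.856062
P(Backup chain down) [AND] = 0.45 × 0.11 = 0.049500
P(Satellite uplink lost) [AND] = 0.856062 × 0.049500 = 0.042375
Rounded to 4 decimal places: P(Satellite uplink lost) ≈ 0.0424.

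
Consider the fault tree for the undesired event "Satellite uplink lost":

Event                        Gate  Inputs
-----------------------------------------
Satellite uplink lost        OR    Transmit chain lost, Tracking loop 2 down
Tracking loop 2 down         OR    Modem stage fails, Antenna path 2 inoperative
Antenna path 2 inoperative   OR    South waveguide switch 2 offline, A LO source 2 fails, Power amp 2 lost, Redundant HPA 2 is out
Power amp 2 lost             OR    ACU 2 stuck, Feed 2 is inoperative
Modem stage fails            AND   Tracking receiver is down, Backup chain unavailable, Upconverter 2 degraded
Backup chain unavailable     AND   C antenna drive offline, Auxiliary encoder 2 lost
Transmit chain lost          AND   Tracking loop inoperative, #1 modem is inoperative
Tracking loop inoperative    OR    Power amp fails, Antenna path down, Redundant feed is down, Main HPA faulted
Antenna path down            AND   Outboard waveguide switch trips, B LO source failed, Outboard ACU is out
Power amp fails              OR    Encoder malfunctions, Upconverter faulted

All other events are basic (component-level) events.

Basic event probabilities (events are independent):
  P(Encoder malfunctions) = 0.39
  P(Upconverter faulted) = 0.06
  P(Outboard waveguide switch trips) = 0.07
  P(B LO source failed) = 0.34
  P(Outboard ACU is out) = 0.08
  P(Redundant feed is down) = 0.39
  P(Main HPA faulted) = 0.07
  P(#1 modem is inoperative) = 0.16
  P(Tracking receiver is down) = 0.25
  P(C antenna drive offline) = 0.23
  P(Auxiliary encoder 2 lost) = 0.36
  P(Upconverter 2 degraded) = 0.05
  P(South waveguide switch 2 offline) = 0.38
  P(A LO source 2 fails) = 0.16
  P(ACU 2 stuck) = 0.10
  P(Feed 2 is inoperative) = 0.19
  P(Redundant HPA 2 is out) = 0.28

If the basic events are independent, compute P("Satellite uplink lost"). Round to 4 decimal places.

0.7564

P(Power amp fails) [OR] = 1 − (1−0.39) × (1−0.06) = 0.426600
P(Antenna path down) [AND] = 0.07 × 0.34 × 0.08 = 0.001904
P(Tracking loop inoperative) [OR] = 1 − (1−0.426600) × (1−0.001904) × (1−0.39) × (1−0.07) = 0.675330
P(Transmit chain lost) [AND] = 0.675330 × 0.16 = 0.108053
P(Backup chain unavailable) [AND] = 0.23 × 0.36 = 0.082800
P(Modem stage fails) [AND] = 0.25 × 0.082800 × 0.05 = 0.001035
P(Power amp 2 lost) [OR] = 1 − (1−0.10) × (1−0.19) = 0.271000
P(Antenna path 2 inoperative) [OR] = 1 − (1−0.38) × (1−0.16) × (1−0.271000) × (1−0.28) = 0.726642
P(Tracking loop 2 down) [OR] = 1 − (1−0.001035) × (1−0.726642) = 0.726925
P(Satellite uplink lost) [OR] = 1 − (1−0.108053) × (1−0.726925) = 0.756432
Rounded to 4 decimal places: P(Satellite uplink lost) ≈ 0.7564.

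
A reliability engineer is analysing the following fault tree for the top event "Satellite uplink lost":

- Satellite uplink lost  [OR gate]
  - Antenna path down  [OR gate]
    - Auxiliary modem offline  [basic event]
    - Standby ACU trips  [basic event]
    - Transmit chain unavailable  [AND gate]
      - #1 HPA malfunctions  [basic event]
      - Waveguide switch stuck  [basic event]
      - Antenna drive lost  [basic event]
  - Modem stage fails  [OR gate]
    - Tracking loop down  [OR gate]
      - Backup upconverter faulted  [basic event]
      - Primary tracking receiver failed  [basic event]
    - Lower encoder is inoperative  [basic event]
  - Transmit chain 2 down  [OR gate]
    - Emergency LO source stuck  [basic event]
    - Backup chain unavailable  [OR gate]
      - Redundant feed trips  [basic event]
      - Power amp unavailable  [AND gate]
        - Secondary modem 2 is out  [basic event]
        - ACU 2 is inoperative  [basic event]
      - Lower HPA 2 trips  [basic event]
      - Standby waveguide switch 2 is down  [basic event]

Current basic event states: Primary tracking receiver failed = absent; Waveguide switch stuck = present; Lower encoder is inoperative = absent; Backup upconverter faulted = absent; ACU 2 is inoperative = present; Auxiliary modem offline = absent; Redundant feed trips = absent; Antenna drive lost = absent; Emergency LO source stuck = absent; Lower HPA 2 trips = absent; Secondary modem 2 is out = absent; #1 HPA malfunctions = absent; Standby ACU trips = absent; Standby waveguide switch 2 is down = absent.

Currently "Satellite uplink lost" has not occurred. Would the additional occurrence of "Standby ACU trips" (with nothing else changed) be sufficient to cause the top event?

Counterfactual: set "Standby ACU trips" to occurred.
Transmit chain unavailable [AND]: #1 HPA malfunctions=not, Waveguide switch stuck=occurs, Antenna drive lost=not → not all inputs occur → does not occur.
Antenna path down [OR]: Auxiliary modem offline=not, Standby ACU trips=occurs, Transmit chain unavailable=not → at least one input occurs → occurs.
Tracking loop down [OR]: Backup upconverter faulted=not, Primary tracking receiver failed=not → no input occurs → does not occur.
Modem stage fails [OR]: Tracking loop down=not, Lower encoder is inoperative=not → no input occurs → does not occur.
Power amp unavailable [AND]: Secondary modem 2 is out=not, ACU 2 is inoperative=occurs → not all inputs occur → does not occur.
Backup chain unavailable [OR]: Redundant feed trips=not, Power amp unavailable=not, Lower HPA 2 trips=not, Standby waveguide switch 2 is down=not → no input occurs → does not occur.
Transmit chain 2 down [OR]: Emergency LO source stuck=not, Backup chain unavailable=not → no input occurs → does not occur.
Satellite uplink lost [OR]: Antenna path down=occurs, Modem stage fails=not, Transmit chain 2 down=not → at least one input occurs → occurs.

Yes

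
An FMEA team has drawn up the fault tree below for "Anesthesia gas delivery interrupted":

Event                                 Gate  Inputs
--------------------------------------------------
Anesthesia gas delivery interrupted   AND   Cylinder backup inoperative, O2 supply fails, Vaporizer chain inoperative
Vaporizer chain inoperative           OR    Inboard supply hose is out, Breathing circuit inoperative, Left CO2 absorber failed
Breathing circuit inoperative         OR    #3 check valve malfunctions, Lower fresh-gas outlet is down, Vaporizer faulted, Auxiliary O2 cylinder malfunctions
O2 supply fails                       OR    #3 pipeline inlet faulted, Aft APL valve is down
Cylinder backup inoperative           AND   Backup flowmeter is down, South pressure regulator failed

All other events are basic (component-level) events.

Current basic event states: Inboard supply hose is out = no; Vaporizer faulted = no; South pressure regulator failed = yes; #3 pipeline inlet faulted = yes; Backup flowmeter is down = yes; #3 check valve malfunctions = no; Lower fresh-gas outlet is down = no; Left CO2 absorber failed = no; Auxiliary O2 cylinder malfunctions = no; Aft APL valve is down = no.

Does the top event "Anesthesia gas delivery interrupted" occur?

Cylinder backup inoperative [AND]: Backup flowmeter is down=occurs, South pressure regulator failed=occurs → all inputs occur → occurs.
O2 supply fails [OR]: #3 pipeline inlet faulted=occurs, Aft APL valve is down=not → at least one input occurs → occurs.
Breathing circuit inoperative [OR]: #3 check valve malfunctions=not, Lower fresh-gas outlet is down=not, Vaporizer faulted=not, Auxiliary O2 cylinder malfunctions=not → no input occurs → does not occur.
Vaporizer chain inoperative [OR]: Inboard supply hose is out=not, Breathing circuit inoperative=not, Left CO2 absorber failed=not → no input occurs → does not occur.
Anesthesia gas delivery interrupted [AND]: Cylinder backup inoperative=occurs, O2 supply fails=occurs, Vaporizer chain inoperative=not → not all inputs occur → does not occur.

No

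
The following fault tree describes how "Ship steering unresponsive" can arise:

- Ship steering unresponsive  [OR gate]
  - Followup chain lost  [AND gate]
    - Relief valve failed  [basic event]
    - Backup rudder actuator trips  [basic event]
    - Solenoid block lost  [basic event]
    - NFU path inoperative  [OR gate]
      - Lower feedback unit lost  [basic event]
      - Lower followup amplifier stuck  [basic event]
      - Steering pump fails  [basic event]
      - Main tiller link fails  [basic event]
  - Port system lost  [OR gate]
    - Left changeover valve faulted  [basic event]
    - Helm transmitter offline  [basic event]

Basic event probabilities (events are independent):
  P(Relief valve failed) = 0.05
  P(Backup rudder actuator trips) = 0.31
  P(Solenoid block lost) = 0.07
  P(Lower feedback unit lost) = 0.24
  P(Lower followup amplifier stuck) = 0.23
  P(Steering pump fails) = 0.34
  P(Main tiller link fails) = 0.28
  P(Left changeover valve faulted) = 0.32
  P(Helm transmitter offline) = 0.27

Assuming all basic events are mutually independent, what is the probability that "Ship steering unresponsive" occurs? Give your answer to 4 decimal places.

0.5040

P(NFU path inoperative) [OR] = 1 − (1−0.24) × (1−0.23) × (1−0.34) × (1−0.28) = 0.721913
P(Followup chain lost) [AND] = 0.05 × 0.31 × 0.07 × 0.721913 = 0.000783
P(Port system lost) [OR] = 1 − (1−0.32) × (1−0.27) = 0.503600
P(Ship steering unresponsive) [OR] = 1 − (1−0.000783) × (1−0.503600) = 0.503989
Rounded to 4 decimal places: P(Ship steering unresponsive) ≈ 0.5040.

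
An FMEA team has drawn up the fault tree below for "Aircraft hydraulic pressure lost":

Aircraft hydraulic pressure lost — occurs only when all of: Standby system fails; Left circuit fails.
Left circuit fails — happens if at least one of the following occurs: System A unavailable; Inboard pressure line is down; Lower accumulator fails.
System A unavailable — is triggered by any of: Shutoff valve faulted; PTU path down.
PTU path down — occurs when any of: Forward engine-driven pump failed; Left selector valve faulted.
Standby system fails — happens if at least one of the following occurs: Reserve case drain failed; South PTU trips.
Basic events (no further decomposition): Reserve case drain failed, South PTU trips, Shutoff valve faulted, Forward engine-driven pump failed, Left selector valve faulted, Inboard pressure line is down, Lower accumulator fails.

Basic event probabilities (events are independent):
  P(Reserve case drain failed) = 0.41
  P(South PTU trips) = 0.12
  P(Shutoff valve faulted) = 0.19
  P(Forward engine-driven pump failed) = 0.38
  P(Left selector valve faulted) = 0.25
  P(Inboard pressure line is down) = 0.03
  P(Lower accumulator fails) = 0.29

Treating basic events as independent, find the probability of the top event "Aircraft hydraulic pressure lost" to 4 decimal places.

0.3561

P(Standby system fails) [OR] = 1 − (1−0.41) × (1−0.12) = 0.480800
P(PTU path down) [OR] = 1 − (1−0.38) × (1−0.25) = 0.535000
P(System A unavailable) [OR] = 1 − (1−0.19) × (1−0.535000) = 0.623350
P(Left circuit fails) [OR] = 1 − (1−0.623350) × (1−0.03) × (1−0.29) = 0.740601
P(Aircraft hydraulic pressure lost) [AND] = 0.480800 × 0.740601 = 0.356081
Rounded to 4 decimal places: P(Aircraft hydraulic pressure lost) ≈ 0.3561.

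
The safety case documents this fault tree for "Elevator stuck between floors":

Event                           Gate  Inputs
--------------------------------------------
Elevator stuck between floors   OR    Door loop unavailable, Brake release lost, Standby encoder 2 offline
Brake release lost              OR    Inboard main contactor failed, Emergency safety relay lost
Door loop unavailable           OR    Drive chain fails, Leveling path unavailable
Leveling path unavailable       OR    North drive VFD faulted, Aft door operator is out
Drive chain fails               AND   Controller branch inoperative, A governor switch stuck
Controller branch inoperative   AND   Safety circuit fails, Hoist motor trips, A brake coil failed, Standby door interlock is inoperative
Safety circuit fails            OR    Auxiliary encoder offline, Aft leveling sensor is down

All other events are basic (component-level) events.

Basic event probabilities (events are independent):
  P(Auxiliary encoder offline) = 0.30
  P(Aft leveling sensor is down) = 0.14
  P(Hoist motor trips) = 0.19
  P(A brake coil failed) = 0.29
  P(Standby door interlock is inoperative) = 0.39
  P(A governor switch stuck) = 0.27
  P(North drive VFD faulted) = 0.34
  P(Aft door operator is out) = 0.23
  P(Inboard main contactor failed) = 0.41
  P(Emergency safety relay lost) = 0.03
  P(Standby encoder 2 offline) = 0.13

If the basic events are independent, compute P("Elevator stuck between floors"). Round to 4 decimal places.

0.7476

P(Safety circuit fails) [OR] = 1 − (1−0.30) × (1−0.14) = 0.398000
P(Controller branch inoperative) [AND] = 0.398000 × 0.19 × 0.29 × 0.39 = 0.008553
P(Drive chain fails) [AND] = 0.008553 × 0.27 = 0.002309
P(Leveling path unavailable) [OR] = 1 − (1−0.34) × (1−0.23) = 0.491800
P(Door loop unavailable) [OR] = 1 − (1−0.002309) × (1−0.491800) = 0.492973
P(Brake release lost) [OR] = 1 − (1−0.41) × (1−0.03) = 0.427700
P(Elevator stuck between floors) [OR] = 1 − (1−0.492973) × (1−0.427700) × (1−0.13) = 0.747551
Rounded to 4 decimal places: P(Elevator stuck between floors) ≈ 0.7476.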